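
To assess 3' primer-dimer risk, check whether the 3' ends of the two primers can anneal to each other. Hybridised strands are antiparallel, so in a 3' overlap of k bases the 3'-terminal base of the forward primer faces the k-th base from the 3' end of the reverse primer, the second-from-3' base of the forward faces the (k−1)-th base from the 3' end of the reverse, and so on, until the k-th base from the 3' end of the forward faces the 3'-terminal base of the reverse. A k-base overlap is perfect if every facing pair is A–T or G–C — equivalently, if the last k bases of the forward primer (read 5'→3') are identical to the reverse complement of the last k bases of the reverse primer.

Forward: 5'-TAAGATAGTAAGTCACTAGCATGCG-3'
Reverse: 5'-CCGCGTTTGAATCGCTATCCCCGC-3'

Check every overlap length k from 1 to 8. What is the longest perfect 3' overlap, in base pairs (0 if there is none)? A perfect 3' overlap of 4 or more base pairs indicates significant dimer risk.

Longest perfect overlap: 3 complementary base pairs; below the dimer-risk threshold (threshold 4).

Last 8 bases (5'→3') — forward …AGCATGCG, reverse …ATCCCCGC.
Reverse complement of the reverse primer's last 8 bases: GCGGGGAT; its first k bases are the reverse complement of the reverse primer's last k bases, so a perfect k-base overlap needs the forward primer's last k bases to equal them.
Comparing (forward last k vs required): k=1: G vs G ✓; k=2: CG vs GC ✗; k=3: GCG vs GCG ✓; k=4: TGCG vs GCGG ✗; k=5: ATGCG vs GCGGG ✗; k=6: CATGCG vs GCGGGG ✗; k=7: GCATGCG vs GCGGGGA ✗; k=8: AGCATGCG vs GCGGGGAT ✗.
Perfect overlaps at k = 1, 3; the largest is 3.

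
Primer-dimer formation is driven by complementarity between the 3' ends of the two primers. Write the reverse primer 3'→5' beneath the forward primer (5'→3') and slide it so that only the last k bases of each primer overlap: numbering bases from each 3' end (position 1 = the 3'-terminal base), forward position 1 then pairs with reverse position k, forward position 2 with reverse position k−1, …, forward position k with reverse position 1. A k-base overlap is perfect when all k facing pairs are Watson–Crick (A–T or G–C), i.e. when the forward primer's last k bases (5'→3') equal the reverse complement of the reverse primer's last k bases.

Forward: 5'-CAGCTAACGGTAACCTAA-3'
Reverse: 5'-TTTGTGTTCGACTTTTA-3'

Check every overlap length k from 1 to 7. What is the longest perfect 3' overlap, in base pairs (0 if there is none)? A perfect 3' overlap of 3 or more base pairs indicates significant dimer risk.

Longest perfect overlap: 3 complementary base pairs; significant dimer risk (threshold 3).

Last 7 bases (5'→3') — forward …AACCTAA, reverse …ACTTTTA.
Reverse complement of the reverse primer's last 7 bases: TAAAAGT; its first k bases are the reverse complement of the reverse primer's last k bases, so a perfect k-base overlap needs the forward primer's last k bases to equal them.
Comparing (forward last k vs required): k=1: A vs T ✗; k=2: AA vs TA ✗; k=3: TAA vs TAA ✓; k=4: CTAA vs TAAA ✗; k=5: CCTAA vs TAAAA ✗; k=6: ACCTAA vs TAAAAG ✗; k=7: AACCTAA vs TAAAAGT ✗.
Only k = 3 is perfect, so the longest perfect 3' overlap is 3.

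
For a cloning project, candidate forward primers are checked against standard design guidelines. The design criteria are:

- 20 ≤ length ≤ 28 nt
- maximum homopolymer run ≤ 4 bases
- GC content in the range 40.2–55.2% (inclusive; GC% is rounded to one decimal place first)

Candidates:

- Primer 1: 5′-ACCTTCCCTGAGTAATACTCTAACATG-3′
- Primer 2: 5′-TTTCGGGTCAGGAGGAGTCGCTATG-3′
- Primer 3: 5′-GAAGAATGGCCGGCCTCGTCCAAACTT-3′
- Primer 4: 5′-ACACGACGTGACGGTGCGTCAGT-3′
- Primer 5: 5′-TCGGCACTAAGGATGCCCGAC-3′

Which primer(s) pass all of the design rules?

Primer 1 only.

Primer 1 (27 nt, A=8 T=8 G=3 C=8): length 27 ✓; longest run = 3 ✓; GC 11/27 = 40.7% ✓ — passes.
Primer 2 (25 nt, A=4 T=7 G=10 C=4): length 25 ✓; longest run = 3 ✓; GC 14/25 = 56.0%, outside 40.2–55.2% ✗ — fails.
Primer 3 (27 nt, A=7 T=5 G=7 C=8): length 27 ✓; longest run = 3 ✓; GC 15/27 = 55.6%, outside 40.2–55.2% ✗ — fails.
Primer 4 (23 nt, A=5 T=4 G=8 C=6): length 23 ✓; longest run = 2 ✓; GC 14/23 = 60.9%, outside 40.2–55.2% ✗ — fails.
Primer 5 (21 nt, A=5 T=3 G=6 C=7): length 21 ✓; longest run = 3 ✓; GC 13/21 = 61.9%, outside 40.2–55.2% ✗ — fails.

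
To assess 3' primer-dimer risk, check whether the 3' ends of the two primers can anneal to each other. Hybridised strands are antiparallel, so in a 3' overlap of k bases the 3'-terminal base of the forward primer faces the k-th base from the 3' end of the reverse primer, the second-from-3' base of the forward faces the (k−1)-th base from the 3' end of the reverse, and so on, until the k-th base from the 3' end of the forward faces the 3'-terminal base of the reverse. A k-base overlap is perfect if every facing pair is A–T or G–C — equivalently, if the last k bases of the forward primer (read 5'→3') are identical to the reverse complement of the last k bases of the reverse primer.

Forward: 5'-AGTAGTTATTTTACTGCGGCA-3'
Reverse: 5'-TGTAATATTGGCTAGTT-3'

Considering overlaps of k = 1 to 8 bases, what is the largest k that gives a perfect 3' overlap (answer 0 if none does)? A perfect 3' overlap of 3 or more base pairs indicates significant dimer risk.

Last 8 bases (5'→3') — forward …CTGCGGCA, reverse …GGCTAGTT.
Reverse complement of the reverse primer's last 8 bases: AACTAGCC; its first k bases are the reverse complement of the reverse primer's last k bases, so a perfect k-base overlap needs the forward primer's last k bases to equal them.
Comparing (forward last k vs required): k=1: A vs A ✓; k=2: CA vs AA ✗; k=3: GCA vs AAC ✗; k=4: GGCA vs AACT ✗; k=5: CGGCA vs AACTA ✗; k=6: GCGGCA vs AACTAG ✗; k=7: TGCGGCA vs AACTAGC ✗; k=8: CTGCGGCA vs AACTAGCC ✗.
Only k = 1 is perfect, so the longest perfect 3' overlap is 1.

Longest perfect overlap: 1 complementary base pair; below the dimer-risk threshold (threshold 3).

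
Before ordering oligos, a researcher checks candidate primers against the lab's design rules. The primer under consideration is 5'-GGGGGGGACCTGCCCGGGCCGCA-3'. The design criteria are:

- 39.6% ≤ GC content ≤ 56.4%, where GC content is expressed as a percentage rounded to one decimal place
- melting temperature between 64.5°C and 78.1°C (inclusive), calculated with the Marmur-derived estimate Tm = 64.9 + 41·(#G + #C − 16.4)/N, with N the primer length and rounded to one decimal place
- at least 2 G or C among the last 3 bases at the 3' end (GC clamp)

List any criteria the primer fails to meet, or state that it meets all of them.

Fails: GC content.

Base counts: A=2, T=1, G=12, C=8 (length 23).
GC content: GC 20/23 = 87.0%, outside 39.6–56.4% ✗
Tm: Tm = 64.9 + 41·(20 − 16.4)/23 = 71.3°C ✓
GC clamp: 3' end GCA has 2 G/C ✓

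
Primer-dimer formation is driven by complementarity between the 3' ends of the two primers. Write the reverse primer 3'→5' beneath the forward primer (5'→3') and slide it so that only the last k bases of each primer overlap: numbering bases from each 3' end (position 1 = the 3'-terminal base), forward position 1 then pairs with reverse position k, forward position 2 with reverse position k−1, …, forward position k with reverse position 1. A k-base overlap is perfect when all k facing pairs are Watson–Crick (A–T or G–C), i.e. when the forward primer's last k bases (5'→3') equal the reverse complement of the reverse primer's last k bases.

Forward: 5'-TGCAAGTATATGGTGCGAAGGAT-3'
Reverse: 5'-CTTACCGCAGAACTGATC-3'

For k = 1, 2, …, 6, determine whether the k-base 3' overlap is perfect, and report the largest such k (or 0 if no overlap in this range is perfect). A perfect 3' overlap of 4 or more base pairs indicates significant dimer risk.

Last 6 bases (5'→3') — forward …AAGGAT, reverse …CTGATC.
Reverse complement of the reverse primer's last 6 bases: GATCAG; its first k bases are the reverse complement of the reverse primer's last k bases, so a perfect k-base overlap needs the forward primer's last k bases to equal them.
Comparing (forward last k vs required): k=1: T vs G ✗; k=2: AT vs GA ✗; k=3: GAT vs GAT ✓; k=4: GGAT vs GATC ✗; k=5: AGGAT vs GATCA ✗; k=6: AAGGAT vs GATCAG ✗.
Only k = 3 is perfect, so the longest perfect 3' overlap is 3.

Longest perfect overlap: 3 complementary base pairs; below the dimer-risk threshold (threshold 4).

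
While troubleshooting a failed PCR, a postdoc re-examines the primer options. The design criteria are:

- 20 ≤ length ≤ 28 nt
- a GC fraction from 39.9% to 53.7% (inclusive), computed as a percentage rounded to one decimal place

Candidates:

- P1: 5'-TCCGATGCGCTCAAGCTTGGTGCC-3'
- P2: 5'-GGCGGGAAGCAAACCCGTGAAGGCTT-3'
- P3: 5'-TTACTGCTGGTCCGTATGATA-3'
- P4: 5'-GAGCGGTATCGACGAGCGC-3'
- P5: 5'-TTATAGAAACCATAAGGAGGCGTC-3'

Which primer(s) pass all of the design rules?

P3 and P5.

P1 (24 nt, A=3 T=6 G=7 C=8): length 24 ✓; GC 15/24 = 62.5%, outside 39.9–53.7% ✗ — fails.
P2 (26 nt, A=7 T=3 G=10 C=6): length 26 ✓; GC 16/26 = 61.5%, outside 39.9–53.7% ✗ — fails.
P3 (21 nt, A=4 T=8 G=5 C=4): length 21 ✓; GC 9/21 = 42.9% ✓ — passes.
P4 (19 nt, A=4 T=2 G=8 C=5): length 19, outside 20–28 ✗; GC 13/19 = 68.4%, outside 39.9–53.7% ✗ — fails.
P5 (24 nt, A=9 T=5 G=6 C=4): length 24 ✓; GC 10/24 = 41.7% ✓ — passes.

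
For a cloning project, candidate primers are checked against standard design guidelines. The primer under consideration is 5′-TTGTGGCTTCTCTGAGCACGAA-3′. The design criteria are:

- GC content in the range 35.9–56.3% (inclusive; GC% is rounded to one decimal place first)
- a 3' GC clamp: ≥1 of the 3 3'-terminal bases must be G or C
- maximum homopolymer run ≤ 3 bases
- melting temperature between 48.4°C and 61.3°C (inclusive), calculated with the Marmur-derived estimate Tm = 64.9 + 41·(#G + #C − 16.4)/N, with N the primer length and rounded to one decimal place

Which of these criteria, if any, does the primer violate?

Base counts: A=4, T=7, G=6, C=5 (length 22).
GC content: GC 11/22 = 50.0% ✓
GC clamp: 3' end GAA has 1 G/C ✓
homopolymer run: longest run = 2 ✓
Tm: Tm = 64.9 + 41·(11 − 16.4)/22 = 54.8°C ✓

Meets all criteria.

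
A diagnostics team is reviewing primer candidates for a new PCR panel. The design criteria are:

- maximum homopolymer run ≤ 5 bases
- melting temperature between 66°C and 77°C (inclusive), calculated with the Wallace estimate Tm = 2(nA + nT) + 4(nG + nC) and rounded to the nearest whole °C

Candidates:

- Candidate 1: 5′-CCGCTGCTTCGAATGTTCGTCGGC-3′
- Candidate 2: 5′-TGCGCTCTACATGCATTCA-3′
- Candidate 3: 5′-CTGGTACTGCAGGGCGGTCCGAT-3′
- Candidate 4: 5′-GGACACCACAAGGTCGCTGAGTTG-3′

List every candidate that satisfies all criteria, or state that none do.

Candidate 1 (24 nt, A=2 T=7 G=7 C=8): longest run = 2 ✓; Tm = 2·9 + 4·15 = 78°C, outside 66–77°C ✗ — fails.
Candidate 2 (19 nt, A=4 T=6 G=3 C=6): longest run = 2 ✓; Tm = 2·10 + 4·9 = 56°C, outside 66–77°C ✗ — fails.
Candidate 3 (23 nt, A=3 T=5 G=9 C=6): longest run = 3 ✓; Tm = 2·8 + 4·15 = 76°C ✓ — passes.
Candidate 4 (24 nt, A=6 T=4 G=8 C=6): longest run = 2 ✓; Tm = 2·10 + 4·14 = 76°C ✓ — passes.

Candidate 3 and Candidate 4.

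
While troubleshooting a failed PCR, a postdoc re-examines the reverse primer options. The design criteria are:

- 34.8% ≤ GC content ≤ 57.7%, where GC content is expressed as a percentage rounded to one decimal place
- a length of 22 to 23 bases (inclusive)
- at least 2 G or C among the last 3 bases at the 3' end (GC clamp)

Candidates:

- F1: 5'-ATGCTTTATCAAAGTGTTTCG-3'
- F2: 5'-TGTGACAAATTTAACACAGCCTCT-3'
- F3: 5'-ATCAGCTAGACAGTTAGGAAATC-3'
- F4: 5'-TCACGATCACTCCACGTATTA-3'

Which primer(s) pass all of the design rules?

F1 (21 nt, A=5 T=9 G=4 C=3): GC 7/21 = 33.3%, outside 34.8–57.7% ✗; length 21, outside 22–23 ✗; 3' end TCG has 2 G/C ✓ — fails.
F2 (24 nt, A=8 T=7 G=3 C=6): GC 9/24 = 37.5% ✓; length 24, outside 22–23 ✗; 3' end TCT has 1 G/C, need ≥2 ✗ — fails.
F3 (23 nt, A=9 T=5 G=5 C=4): GC 9/23 = 39.1% ✓; length 23 ✓; 3' end ATC has 1 G/C, need ≥2 ✗ — fails.
F4 (21 nt, A=6 T=6 G=2 C=7): GC 9/21 = 42.9% ✓; length 21, outside 22–23 ✗; 3' end TTA has 0 G/C, need ≥2 ✗ — fails.

None of the candidates satisfy all criteria.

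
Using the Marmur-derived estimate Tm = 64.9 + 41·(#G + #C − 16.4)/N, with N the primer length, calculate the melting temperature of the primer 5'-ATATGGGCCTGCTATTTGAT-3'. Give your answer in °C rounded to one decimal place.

Base counts: A=4, T=8, G=5, C=3; G+C = 8, N = 20.
Tm = 64.9 + 41·(8 − 16.4)/20 = 64.9 + -344.40/20 = 47.7°C.

47.7°C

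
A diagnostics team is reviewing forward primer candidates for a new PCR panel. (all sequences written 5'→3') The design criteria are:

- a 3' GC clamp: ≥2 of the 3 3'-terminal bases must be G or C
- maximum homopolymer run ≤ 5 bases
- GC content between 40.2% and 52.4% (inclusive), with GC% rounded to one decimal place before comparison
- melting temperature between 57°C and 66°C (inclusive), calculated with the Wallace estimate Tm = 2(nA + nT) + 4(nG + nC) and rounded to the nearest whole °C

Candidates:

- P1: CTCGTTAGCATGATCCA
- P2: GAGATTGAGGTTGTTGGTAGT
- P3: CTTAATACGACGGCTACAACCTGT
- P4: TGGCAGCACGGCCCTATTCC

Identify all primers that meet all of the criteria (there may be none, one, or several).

P1 (17 nt, A=4 T=5 G=3 C=5): 3' end CCA has 2 G/C ✓; longest run = 2 ✓; GC 8/17 = 47.1% ✓; Tm = 2·9 + 4·8 = 50°C, outside 57–66°C ✗ — fails.
P2 (21 nt, A=4 T=8 G=9 C=0): 3' end AGT has 1 G/C, need ≥2 ✗; longest run = 2 ✓; GC 9/21 = 42.9% ✓; Tm = 2·12 + 4·9 = 60°C ✓ — fails.
P3 (24 nt, A=7 T=6 G=4 C=7): 3' end TGT has 1 G/C, need ≥2 ✗; longest run = 2 ✓; GC 11/24 = 45.8% ✓; Tm = 2·13 + 4·11 = 70°C, outside 57–66°C ✗ — fails.
P4 (20 nt, A=3 T=4 G=5 C=8): 3' end TCC has 2 G/C ✓; longest run = 3 ✓; GC 13/20 = 65.0%, outside 40.2–52.4% ✗; Tm = 2·7 + 4·13 = 66°C ✓ — fails.

None of the candidates satisfy all criteria.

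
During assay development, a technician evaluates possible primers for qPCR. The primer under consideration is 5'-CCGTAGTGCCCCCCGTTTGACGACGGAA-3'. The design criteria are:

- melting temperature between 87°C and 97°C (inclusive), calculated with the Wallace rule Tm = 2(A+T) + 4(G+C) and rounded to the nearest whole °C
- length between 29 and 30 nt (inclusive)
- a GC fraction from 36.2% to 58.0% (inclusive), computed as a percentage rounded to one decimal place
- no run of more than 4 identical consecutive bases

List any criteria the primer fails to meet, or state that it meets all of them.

Fails: length, GC content, homopolymer run.

Base counts: A=5, T=5, G=8, C=10 (length 28).
Tm: Tm = 2·10 + 4·18 = 92°C ✓
length: length 28, outside 29–30 ✗
GC content: GC 18/28 = 64.3%, outside 36.2–58.0% ✗
homopolymer run: longest run = 6, exceeds 4 ✗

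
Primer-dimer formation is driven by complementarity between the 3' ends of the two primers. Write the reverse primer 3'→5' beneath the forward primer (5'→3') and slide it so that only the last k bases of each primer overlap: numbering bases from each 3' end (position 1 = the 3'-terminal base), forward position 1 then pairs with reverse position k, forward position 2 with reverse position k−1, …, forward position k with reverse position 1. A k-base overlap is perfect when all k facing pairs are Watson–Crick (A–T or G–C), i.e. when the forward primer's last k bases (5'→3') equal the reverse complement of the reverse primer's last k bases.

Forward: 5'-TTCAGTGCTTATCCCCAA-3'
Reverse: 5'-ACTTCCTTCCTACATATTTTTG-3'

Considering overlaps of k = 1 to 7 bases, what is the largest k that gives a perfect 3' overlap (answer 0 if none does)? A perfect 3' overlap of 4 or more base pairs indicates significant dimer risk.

Last 7 bases (5'→3') — forward …TCCCCAA, reverse …ATTTTTG.
Reverse complement of the reverse primer's last 7 bases: CAAAAAT; its first k bases are the reverse complement of the reverse primer's last k bases, so a perfect k-base overlap needs the forward primer's last k bases to equal them.
Comparing (forward last k vs required): k=1: A vs C ✗; k=2: AA vs CA ✗; k=3: CAA vs CAA ✓; k=4: CCAA vs CAAA ✗; k=5: CCCAA vs CAAAA ✗; k=6: CCCCAA vs CAAAAA ✗; k=7: TCCCCAA vs CAAAAAT ✗.
Only k = 3 is perfect, so the longest perfect 3' overlap is 3.

Longest perfect overlap: 3 complementary base pairs; below the dimer-risk threshold (threshold 4).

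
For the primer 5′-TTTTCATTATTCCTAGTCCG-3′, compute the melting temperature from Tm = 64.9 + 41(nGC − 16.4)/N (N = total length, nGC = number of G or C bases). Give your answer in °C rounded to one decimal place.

45.6°C

Base counts: A=3, T=10, G=2, C=5; G+C = 7, N = 20.
Tm = 64.9 + 41·(7 − 16.4)/20 = 64.9 + -385.40/20 = 45.6°C.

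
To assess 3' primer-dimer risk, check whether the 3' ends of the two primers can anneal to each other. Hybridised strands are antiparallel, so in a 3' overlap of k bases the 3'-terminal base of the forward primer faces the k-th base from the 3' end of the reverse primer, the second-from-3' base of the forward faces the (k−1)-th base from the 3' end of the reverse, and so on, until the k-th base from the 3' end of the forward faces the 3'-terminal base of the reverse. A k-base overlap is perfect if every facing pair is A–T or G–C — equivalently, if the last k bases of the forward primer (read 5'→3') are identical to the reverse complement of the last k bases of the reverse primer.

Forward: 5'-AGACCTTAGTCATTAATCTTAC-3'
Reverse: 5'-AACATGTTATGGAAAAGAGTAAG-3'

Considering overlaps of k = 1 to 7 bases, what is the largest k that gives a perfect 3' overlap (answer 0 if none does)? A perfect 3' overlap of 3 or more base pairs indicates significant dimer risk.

Last 7 bases (5'→3') — forward …ATCTTAC, reverse …GAGTAAG.
Reverse complement of the reverse primer's last 7 bases: CTTACTC; its first k bases are the reverse complement of the reverse primer's last k bases, so a perfect k-base overlap needs the forward primer's last k bases to equal them.
Comparing (forward last k vs required): k=1: C vs C ✓; k=2: AC vs CT ✗; k=3: TAC vs CTT ✗; k=4: TTAC vs CTTA ✗; k=5: CTTAC vs CTTAC ✓; k=6: TCTTAC vs CTTACT ✗; k=7: ATCTTAC vs CTTACTC ✗.
Perfect overlaps at k = 1, 5; the largest is 5.

Longest perfect overlap: 5 complementary base pairs; significant dimer risk (threshold 3).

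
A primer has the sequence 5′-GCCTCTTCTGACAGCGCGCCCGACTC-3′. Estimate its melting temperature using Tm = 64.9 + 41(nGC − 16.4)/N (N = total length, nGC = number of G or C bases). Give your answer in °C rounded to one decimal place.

Base counts: A=3, T=5, G=6, C=12; G+C = 18, N = 26.
Tm = 64.9 + 41·(18 − 16.4)/26 = 64.9 + 65.60/26 = 67.4°C.

67.4°C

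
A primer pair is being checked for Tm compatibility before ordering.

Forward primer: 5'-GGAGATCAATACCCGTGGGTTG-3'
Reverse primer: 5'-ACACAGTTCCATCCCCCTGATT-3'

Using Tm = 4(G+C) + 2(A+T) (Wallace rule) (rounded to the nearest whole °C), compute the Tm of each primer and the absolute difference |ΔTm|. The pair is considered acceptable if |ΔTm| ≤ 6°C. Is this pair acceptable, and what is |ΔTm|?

|ΔTm| = 2°C; the pair is acceptable.

Forward: A=5 T=5 G=8 C=4 → Tm = 2·10 + 4·12 = 68°C.
Reverse: A=5 T=6 G=2 C=9 → Tm = 2·11 + 4·11 = 66°C.
|ΔTm| = |68 − 66| = 2°C, ≤ 6°C.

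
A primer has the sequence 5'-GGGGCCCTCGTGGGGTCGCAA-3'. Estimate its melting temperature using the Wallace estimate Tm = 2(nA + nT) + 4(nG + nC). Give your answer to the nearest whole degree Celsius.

Base counts: A=2, T=3, G=10, C=6 (length 21).
Tm = 2·(2+3) + 4·(10+6) = 2·5 + 4·16 = 10 + 64 = 74°C.

74°C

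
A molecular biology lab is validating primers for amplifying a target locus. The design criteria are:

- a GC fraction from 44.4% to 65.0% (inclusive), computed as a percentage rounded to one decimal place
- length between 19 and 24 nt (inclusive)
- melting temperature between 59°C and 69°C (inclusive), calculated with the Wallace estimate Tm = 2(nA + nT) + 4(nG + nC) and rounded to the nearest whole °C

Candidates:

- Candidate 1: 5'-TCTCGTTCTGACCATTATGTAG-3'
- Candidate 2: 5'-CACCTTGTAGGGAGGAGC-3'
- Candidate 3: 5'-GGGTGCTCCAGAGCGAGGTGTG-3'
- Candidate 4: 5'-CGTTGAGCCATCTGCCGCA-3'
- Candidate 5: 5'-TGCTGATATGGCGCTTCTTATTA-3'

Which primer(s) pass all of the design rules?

Candidate 1 (22 nt, A=4 T=9 G=4 C=5): GC 9/22 = 40.9%, outside 44.4–65.0% ✗; length 22 ✓; Tm = 2·13 + 4·9 = 62°C ✓ — fails.
Candidate 2 (18 nt, A=4 T=3 G=7 C=4): GC 11/18 = 61.1% ✓; length 18, outside 19–24 ✗; Tm = 2·7 + 4·11 = 58°C, outside 59–69°C ✗ — fails.
Candidate 3 (22 nt, A=3 T=4 G=11 C=4): GC 15/22 = 68.2%, outside 44.4–65.0% ✗; length 22 ✓; Tm = 2·7 + 4·15 = 74°C, outside 59–69°C ✗ — fails.
Candidate 4 (19 nt, A=3 T=4 G=5 C=7): GC 12/19 = 63.2% ✓; length 19 ✓; Tm = 2·7 + 4·12 = 62°C ✓ — passes.
Candidate 5 (23 nt, A=4 T=10 G=5 C=4): GC 9/23 = 39.1%, outside 44.4–65.0% ✗; length 23 ✓; Tm = 2·14 + 4·9 = 64°C ✓ — fails.

Candidate 4 only.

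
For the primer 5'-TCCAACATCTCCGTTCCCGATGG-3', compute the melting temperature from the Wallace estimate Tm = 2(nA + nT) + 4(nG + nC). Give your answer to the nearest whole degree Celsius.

72°C

Base counts: A=4, T=6, G=4, C=9 (length 23).
Tm = 2·(4+6) + 4·(4+9) = 2·10 + 4·13 = 20 + 52 = 72°C.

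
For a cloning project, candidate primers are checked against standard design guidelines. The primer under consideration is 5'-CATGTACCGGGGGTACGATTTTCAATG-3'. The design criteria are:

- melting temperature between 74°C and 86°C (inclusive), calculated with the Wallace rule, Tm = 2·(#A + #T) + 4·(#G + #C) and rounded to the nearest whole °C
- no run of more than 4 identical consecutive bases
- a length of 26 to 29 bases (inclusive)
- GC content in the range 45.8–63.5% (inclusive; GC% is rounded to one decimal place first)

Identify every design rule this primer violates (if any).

Base counts: A=6, T=8, G=8, C=5 (length 27).
Tm: Tm = 2·14 + 4·13 = 80°C ✓
homopolymer run: longest run = 5, exceeds 4 ✗
length: length 27 ✓
GC content: GC 13/27 = 48.1% ✓

Fails: homopolymer run.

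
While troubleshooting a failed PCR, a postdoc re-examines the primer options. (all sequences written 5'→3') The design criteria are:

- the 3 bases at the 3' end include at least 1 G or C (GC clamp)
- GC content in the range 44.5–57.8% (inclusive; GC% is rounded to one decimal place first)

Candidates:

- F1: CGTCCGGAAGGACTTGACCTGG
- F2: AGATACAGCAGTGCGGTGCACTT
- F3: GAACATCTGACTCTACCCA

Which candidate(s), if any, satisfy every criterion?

F1 (22 nt, A=4 T=4 G=8 C=6): 3' end TGG has 2 G/C ✓; GC 14/22 = 63.6%, outside 44.5–57.8% ✗ — fails.
F2 (23 nt, A=6 T=5 G=7 C=5): 3' end CTT has 1 G/C ✓; GC 12/23 = 52.2% ✓ — passes.
F3 (19 nt, A=6 T=4 G=2 C=7): 3' end CCA has 2 G/C ✓; GC 9/19 = 47.4% ✓ — passes.

F2 and F3.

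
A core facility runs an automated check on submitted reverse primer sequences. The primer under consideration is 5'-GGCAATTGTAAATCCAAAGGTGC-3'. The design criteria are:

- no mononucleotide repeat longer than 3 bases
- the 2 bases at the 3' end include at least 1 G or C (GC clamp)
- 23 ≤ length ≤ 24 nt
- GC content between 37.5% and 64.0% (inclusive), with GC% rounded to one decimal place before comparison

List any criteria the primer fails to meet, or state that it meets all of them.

Base counts: A=8, T=5, G=6, C=4 (length 23).
homopolymer run: longest run = 3 ✓
GC clamp: 3' end GC has 2 G/C ✓
length: length 23 ✓
GC content: GC 10/23 = 43.5% ✓

Meets all criteria.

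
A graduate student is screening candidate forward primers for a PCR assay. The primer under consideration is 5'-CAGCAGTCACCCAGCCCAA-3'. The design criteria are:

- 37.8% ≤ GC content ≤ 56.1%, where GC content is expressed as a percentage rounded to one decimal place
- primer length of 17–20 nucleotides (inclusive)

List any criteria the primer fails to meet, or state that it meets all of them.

Fails: GC content.

Base counts: A=6, T=1, G=3, C=9 (length 19).
GC content: GC 12/19 = 63.2%, outside 37.8–56.1% ✗
length: length 19 ✓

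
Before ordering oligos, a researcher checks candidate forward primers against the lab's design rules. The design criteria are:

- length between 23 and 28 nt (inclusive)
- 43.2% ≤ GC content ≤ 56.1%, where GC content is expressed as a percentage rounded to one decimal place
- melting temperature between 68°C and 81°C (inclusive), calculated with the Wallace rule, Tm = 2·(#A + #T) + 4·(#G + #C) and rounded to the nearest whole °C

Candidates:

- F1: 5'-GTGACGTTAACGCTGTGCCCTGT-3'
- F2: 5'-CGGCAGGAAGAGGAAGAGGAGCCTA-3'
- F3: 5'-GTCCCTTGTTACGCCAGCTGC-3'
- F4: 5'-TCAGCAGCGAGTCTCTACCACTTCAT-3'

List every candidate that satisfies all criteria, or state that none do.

F4 only.

F1 (23 nt, A=3 T=7 G=7 C=6): length 23 ✓; GC 13/23 = 56.5%, outside 43.2–56.1% ✗; Tm = 2·10 + 4·13 = 72°C ✓ — fails.
F2 (25 nt, A=9 T=1 G=11 C=4): length 25 ✓; GC 15/25 = 60.0%, outside 43.2–56.1% ✗; Tm = 2·10 + 4·15 = 80°C ✓ — fails.
F3 (21 nt, A=2 T=6 G=5 C=8): length 21, outside 23–28 ✗; GC 13/21 = 61.9%, outside 43.2–56.1% ✗; Tm = 2·8 + 4·13 = 68°C ✓ — fails.
F4 (26 nt, A=6 T=7 G=4 C=9): length 26 ✓; GC 13/26 = 50.0% ✓; Tm = 2·13 + 4·13 = 78°C ✓ — passes.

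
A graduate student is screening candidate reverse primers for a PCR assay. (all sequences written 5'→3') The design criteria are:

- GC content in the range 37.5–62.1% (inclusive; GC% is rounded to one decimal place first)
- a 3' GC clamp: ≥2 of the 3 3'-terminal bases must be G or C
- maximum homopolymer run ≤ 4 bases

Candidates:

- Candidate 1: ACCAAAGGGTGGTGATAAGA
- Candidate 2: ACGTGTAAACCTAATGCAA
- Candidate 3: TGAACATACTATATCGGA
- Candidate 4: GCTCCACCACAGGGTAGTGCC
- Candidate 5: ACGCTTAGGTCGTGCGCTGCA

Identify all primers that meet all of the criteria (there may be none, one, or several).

Candidate 5 only.

Candidate 1 (20 nt, A=8 T=3 G=7 C=2): GC 9/20 = 45.0% ✓; 3' end AGA has 1 G/C, need ≥2 ✗; longest run = 3 ✓ — fails.
Candidate 2 (19 nt, A=8 T=4 G=3 C=4): GC 7/19 = 36.8%, outside 37.5–62.1% ✗; 3' end CAA has 1 G/C, need ≥2 ✗; longest run = 3 ✓ — fails.
Candidate 3 (18 nt, A=7 T=5 G=3 C=3): GC 6/18 = 33.3%, outside 37.5–62.1% ✗; 3' end GGA has 2 G/C ✓; longest run = 2 ✓ — fails.
Candidate 4 (21 nt, A=4 T=3 G=6 C=8): GC 14/21 = 66.7%, outside 37.5–62.1% ✗; 3' end GCC has 3 G/C ✓; longest run = 3 ✓ — fails.
Candidate 5 (21 nt, A=3 T=5 G=7 C=6): GC 13/21 = 61.9% ✓; 3' end GCA has 2 G/C ✓; longest run = 2 ✓ — passes.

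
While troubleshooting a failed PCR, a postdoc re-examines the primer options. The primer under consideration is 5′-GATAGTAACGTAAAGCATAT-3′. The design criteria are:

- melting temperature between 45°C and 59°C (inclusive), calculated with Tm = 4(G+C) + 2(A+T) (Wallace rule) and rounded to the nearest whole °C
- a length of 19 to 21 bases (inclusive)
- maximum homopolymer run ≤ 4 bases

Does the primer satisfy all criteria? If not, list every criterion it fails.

Base counts: A=9, T=5, G=4, C=2 (length 20).
Tm: Tm = 2·14 + 4·6 = 52°C ✓
length: length 20 ✓
homopolymer run: longest run = 3 ✓

Meets all criteria.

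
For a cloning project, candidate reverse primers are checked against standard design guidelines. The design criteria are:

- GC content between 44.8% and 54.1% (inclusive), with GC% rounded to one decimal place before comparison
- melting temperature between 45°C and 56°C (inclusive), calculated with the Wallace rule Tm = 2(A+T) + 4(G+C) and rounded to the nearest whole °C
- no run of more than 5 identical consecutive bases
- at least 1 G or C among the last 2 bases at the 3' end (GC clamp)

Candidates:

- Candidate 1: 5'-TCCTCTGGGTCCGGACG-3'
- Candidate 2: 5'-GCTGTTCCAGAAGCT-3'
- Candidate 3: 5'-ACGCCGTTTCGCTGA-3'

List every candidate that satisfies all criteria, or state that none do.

Candidate 1 (17 nt, A=1 T=4 G=6 C=6): GC 12/17 = 70.6%, outside 44.8–54.1% ✗; Tm = 2·5 + 4·12 = 58°C, outside 45–56°C ✗; longest run = 3 ✓; 3' end CG has 2 G/C ✓ — fails.
Candidate 2 (15 nt, A=3 T=4 G=4 C=4): GC 8/15 = 53.3% ✓; Tm = 2·7 + 4·8 = 46°C ✓; longest run = 2 ✓; 3' end CT has 1 G/C ✓ — passes.
Candidate 3 (15 nt, A=2 T=4 G=4 C=5): GC 9/15 = 60.0%, outside 44.8–54.1% ✗; Tm = 2·6 + 4·9 = 48°C ✓; longest run = 3 ✓; 3' end GA has 1 G/C ✓ — fails.

Candidate 2 only.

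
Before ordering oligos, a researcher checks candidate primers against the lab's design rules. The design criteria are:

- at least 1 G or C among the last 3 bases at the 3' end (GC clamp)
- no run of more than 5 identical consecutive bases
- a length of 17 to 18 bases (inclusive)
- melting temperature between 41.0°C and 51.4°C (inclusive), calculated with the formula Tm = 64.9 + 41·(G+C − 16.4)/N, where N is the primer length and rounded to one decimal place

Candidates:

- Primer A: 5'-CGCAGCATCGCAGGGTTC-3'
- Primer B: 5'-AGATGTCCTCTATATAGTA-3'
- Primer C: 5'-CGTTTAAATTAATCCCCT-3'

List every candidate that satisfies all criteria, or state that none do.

Primer A (18 nt, A=3 T=3 G=6 C=6): 3' end TTC has 1 G/C ✓; longest run = 3 ✓; length 18 ✓; Tm = 64.9 + 41·(12 − 16.4)/18 = 54.9°C, outside 41.0–51.4°C ✗ — fails.
Primer B (19 nt, A=6 T=7 G=3 C=3): 3' end GTA has 1 G/C ✓; longest run = 2 ✓; length 19, outside 17–18 ✗; Tm = 64.9 + 41·(6 − 16.4)/19 = 42.5°C ✓ — fails.
Primer C (18 nt, A=5 T=7 G=1 C=5): 3' end CCT has 2 G/C ✓; longest run = 4 ✓; length 18 ✓; Tm = 64.9 + 41·(6 − 16.4)/18 = 41.2°C ✓ — passes.

Primer C only.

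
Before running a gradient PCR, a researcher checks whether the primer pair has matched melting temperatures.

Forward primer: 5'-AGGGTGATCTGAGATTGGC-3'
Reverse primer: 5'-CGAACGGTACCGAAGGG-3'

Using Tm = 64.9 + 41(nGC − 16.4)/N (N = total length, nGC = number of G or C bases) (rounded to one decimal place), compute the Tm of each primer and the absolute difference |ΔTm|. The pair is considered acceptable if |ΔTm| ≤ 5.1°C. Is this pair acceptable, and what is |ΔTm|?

Forward: G+C = 10, N = 19 → Tm = 64.9 + 41·(10 − 16.4)/19 = 51.1°C.
Reverse: G+C = 11, N = 17 → Tm = 64.9 + 41·(11 − 16.4)/17 = 51.9°C.
|ΔTm| = |51.1 − 51.9| = 0.8°C, ≤ 5.1°C.

|ΔTm| = 0.8°C; the pair is acceptable.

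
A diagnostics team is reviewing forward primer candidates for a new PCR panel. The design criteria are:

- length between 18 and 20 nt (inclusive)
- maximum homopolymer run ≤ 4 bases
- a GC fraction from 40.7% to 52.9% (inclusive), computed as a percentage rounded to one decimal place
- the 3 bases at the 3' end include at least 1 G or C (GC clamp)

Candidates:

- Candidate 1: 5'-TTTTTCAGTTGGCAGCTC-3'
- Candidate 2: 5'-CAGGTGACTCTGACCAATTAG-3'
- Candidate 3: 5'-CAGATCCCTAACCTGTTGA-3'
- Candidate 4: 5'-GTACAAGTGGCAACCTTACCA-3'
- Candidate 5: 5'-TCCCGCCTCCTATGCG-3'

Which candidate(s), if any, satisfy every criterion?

Candidate 1 (18 nt, A=2 T=8 G=4 C=4): length 18 ✓; longest run = 5, exceeds 4 ✗; GC 8/18 = 44.4% ✓; 3' end CTC has 2 G/C ✓ — fails.
Candidate 2 (21 nt, A=6 T=5 G=5 C=5): length 21, outside 18–20 ✗; longest run = 2 ✓; GC 10/21 = 47.6% ✓; 3' end TAG has 1 G/C ✓ — fails.
Candidate 3 (19 nt, A=5 T=5 G=3 C=6): length 19 ✓; longest run = 3 ✓; GC 9/19 = 47.4% ✓; 3' end TGA has 1 G/C ✓ — passes.
Candidate 4 (21 nt, A=7 T=4 G=4 C=6): length 21, outside 18–20 ✗; longest run = 2 ✓; GC 10/21 = 47.6% ✓; 3' end CCA has 2 G/C ✓ — fails.
Candidate 5 (16 nt, A=1 T=4 G=3 C=8): length 16, outside 18–20 ✗; longest run = 3 ✓; GC 11/16 = 68.8%, outside 40.7–52.9% ✗; 3' end GCG has 3 G/C ✓ — fails.

Candidate 3 only.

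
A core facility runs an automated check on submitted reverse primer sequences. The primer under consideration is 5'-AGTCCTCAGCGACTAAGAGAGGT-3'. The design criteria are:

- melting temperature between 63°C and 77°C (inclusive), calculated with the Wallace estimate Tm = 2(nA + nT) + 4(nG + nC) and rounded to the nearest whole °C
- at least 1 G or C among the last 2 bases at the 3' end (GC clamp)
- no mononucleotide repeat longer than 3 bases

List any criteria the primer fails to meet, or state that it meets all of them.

Meets all criteria.

Base counts: A=7, T=4, G=7, C=5 (length 23).
Tm: Tm = 2·11 + 4·12 = 70°C ✓
GC clamp: 3' end GT has 1 G/C ✓
homopolymer run: longest run = 2 ✓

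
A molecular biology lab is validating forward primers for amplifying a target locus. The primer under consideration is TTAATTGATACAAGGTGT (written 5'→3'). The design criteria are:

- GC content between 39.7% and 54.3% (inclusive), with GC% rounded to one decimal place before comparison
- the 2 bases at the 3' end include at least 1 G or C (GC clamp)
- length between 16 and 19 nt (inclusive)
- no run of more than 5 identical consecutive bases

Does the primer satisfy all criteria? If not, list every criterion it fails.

Fails: GC content.

Base counts: A=6, T=7, G=4, C=1 (length 18).
GC content: GC 5/18 = 27.8%, outside 39.7–54.3% ✗
GC clamp: 3' end GT has 1 G/C ✓
length: length 18 ✓
homopolymer run: longest run = 2 ✓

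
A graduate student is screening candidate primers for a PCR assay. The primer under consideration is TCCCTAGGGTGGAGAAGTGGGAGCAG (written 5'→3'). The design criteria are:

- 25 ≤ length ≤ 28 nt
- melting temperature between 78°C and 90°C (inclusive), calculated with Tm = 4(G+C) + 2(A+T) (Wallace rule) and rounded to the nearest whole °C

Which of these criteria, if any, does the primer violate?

Base counts: A=6, T=4, G=12, C=4 (length 26).
length: length 26 ✓
Tm: Tm = 2·10 + 4·16 = 84°C ✓

Meets all criteria.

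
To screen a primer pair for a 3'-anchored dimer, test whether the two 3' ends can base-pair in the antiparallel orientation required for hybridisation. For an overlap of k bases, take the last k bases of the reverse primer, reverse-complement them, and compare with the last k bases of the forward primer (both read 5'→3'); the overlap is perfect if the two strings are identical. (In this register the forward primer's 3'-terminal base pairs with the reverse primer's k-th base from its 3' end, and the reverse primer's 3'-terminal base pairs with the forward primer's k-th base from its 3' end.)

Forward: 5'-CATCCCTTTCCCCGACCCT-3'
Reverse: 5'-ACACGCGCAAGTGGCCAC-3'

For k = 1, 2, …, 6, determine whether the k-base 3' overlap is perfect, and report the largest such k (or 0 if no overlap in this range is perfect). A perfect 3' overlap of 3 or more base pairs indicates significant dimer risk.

Longest perfect overlap: 0 complementary base pairs; below the dimer-risk threshold (threshold 3).

Last 6 bases (5'→3') — forward …GACCCT, reverse …GGCCAC.
Reverse complement of the reverse primer's last 6 bases: GTGGCC; its first k bases are the reverse complement of the reverse primer's last k bases, so a perfect k-base overlap needs the forward primer's last k bases to equal them.
Comparing (forward last k vs required): k=1: T vs G ✗; k=2: CT vs GT ✗; k=3: CCT vs GTG ✗; k=4: CCCT vs GTGG ✗; k=5: ACCCT vs GTGGC ✗; k=6: GACCCT vs GTGGCC ✗.
No overlap length from 1 to 6 is perfect, so the longest perfect 3' overlap is 0.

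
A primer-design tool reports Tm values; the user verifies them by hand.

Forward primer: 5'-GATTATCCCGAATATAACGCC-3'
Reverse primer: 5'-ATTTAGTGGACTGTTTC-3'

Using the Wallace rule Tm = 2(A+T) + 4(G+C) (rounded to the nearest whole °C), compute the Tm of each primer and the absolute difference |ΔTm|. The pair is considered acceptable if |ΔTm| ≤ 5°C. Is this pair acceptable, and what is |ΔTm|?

|ΔTm| = 14°C; the pair is not acceptable.

Forward: A=7 T=5 G=3 C=6 → Tm = 2·12 + 4·9 = 60°C.
Reverse: A=3 T=8 G=4 C=2 → Tm = 2·11 + 4·6 = 46°C.
|ΔTm| = |60 − 46| = 14°C, > 5°C.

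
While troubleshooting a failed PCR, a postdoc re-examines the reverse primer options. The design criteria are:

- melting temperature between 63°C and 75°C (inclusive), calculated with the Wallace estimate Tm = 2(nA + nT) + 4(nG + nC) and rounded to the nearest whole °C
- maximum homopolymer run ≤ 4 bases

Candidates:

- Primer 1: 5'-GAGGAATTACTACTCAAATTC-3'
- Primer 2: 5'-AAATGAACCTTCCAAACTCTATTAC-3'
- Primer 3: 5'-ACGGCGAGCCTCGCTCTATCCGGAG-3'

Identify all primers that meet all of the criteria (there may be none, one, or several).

Primer 1 (21 nt, A=8 T=6 G=3 C=4): Tm = 2·14 + 4·7 = 56°C, outside 63–75°C ✗; longest run = 3 ✓ — fails.
Primer 2 (25 nt, A=10 T=7 G=1 C=7): Tm = 2·17 + 4·8 = 66°C ✓; longest run = 3 ✓ — passes.
Primer 3 (25 nt, A=4 T=4 G=8 C=9): Tm = 2·8 + 4·17 = 84°C, outside 63–75°C ✗; longest run = 2 ✓ — fails.

Primer 2 only.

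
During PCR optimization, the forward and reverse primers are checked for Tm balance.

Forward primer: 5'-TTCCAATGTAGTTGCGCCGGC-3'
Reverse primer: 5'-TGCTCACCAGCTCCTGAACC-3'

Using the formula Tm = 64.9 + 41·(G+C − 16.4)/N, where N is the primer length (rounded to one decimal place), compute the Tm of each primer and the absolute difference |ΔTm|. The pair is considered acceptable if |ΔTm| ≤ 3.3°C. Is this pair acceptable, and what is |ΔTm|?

Forward: G+C = 12, N = 21 → Tm = 64.9 + 41·(12 − 16.4)/21 = 56.3°C.
Reverse: G+C = 12, N = 20 → Tm = 64.9 + 41·(12 − 16.4)/20 = 55.9°C.
|ΔTm| = |56.3 − 55.9| = 0.4°C, ≤ 3.3°C.

|ΔTm| = 0.4°C; the pair is acceptable.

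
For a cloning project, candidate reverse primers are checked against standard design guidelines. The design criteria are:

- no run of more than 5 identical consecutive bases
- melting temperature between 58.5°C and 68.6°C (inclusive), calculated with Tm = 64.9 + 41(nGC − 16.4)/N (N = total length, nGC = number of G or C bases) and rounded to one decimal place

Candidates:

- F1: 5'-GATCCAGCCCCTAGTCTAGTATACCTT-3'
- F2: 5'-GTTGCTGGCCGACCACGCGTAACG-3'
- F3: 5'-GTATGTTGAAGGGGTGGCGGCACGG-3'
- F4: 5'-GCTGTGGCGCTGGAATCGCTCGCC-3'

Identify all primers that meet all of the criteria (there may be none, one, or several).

F1, F2, F3 and F4.

F1 (27 nt, A=6 T=8 G=4 C=9): longest run = 4 ✓; Tm = 64.9 + 41·(13 − 16.4)/27 = 59.7°C ✓ — passes.
F2 (24 nt, A=4 T=4 G=8 C=8): longest run = 2 ✓; Tm = 64.9 + 41·(16 − 16.4)/24 = 64.2°C ✓ — passes.
F3 (25 nt, A=4 T=5 G=13 C=3): longest run = 4 ✓; Tm = 64.9 + 41·(16 − 16.4)/25 = 64.2°C ✓ — passes.
F4 (24 nt, A=2 T=5 G=9 C=8): longest run = 2 ✓; Tm = 64.9 + 41·(17 − 16.4)/24 = 65.9°C ✓ — passes.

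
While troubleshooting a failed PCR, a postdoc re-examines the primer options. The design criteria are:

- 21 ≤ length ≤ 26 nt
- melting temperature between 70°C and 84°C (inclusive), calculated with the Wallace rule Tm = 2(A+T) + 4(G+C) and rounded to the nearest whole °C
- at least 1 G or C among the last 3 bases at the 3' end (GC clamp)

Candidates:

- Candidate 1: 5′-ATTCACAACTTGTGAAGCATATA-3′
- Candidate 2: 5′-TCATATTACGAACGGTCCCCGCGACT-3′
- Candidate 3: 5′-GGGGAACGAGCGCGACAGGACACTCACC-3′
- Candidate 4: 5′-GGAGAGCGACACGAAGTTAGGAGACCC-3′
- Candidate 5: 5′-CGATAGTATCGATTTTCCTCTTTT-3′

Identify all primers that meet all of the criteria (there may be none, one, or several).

Candidate 1 (23 nt, A=9 T=7 G=3 C=4): length 23 ✓; Tm = 2·16 + 4·7 = 60°C, outside 70–84°C ✗; 3' end ATA has 0 G/C, need ≥1 ✗ — fails.
Candidate 2 (26 nt, A=6 T=6 G=5 C=9): length 26 ✓; Tm = 2·12 + 4·14 = 80°C ✓; 3' end ACT has 1 G/C ✓ — passes.
Candidate 3 (28 nt, A=8 T=1 G=10 C=9): length 28, outside 21–26 ✗; Tm = 2·9 + 4·19 = 94°C, outside 70–84°C ✗; 3' end ACC has 2 G/C ✓ — fails.
Candidate 4 (27 nt, A=9 T=2 G=10 C=6): length 27, outside 21–26 ✗; Tm = 2·11 + 4·16 = 86°C, outside 70–84°C ✗; 3' end CCC has 3 G/C ✓ — fails.
Candidate 5 (24 nt, A=4 T=12 G=3 C=5): length 24 ✓; Tm = 2·16 + 4·8 = 64°C, outside 70–84°C ✗; 3' end TTT has 0 G/C, need ≥1 ✗ — fails.

Candidate 2 only.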